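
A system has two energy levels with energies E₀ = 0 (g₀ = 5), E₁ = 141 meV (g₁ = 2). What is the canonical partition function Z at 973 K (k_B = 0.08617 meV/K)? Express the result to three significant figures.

k_BT = 0.08617 × 973 K = 83.843 meV.
Eᵢ/kT = 0, 1.6817.
Z = Σ gᵢe^(−Eᵢ/kT) = 5·e^(−0) + 2·e^(−1.6817) = 5.0000 + 0.37211 = 5.3721.

Z = 5.37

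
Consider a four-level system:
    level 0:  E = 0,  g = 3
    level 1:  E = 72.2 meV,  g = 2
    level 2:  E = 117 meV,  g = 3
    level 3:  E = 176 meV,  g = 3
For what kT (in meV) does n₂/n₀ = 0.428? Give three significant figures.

138 meV

n₂/n₀ = (g₂/g₀) exp[−(E₂−E₀)/kT] = 0.428.
⇒ (E₂−E₀)/kT = ln((3/3)/0.428) = ln(2.3364) = 0.84861.
kT = 117 meV / 0.84861 = 138 meV.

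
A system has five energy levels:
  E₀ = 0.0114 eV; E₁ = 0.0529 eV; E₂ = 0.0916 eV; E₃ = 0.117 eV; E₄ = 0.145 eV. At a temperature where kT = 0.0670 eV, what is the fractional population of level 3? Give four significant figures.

0.09471

Eᵢ/kT = 0.170149, 0.789552, 1.36716, 1.74627, 2.16418.
Z = Σ e^(−Eᵢ/kT) = e^(−0.170149) + e^(−0.789552) + e^(−1.36716) + e^(−1.74627) + e^(−2.16418) = 0.843539 + 0.454048 + 0.254830 + 0.174423 + 0.114844 = 1.84168.
P₃ = e^(−E₃/kT) / Z = 0.174423/1.84168 = 0.09471.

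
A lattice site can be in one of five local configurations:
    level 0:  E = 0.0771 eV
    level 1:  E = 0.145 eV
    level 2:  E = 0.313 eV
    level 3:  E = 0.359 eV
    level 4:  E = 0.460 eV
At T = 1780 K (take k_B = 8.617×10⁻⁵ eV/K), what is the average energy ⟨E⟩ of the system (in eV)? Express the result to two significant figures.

0.16 eV

k_BT = 8.617×10⁻⁵ × 1780 K = 0.1534 eV.
Eᵢ/kT = 0.5026, 0.9452, 2.040, 2.340, 2.999.
Z = Σ e^(−Eᵢ/kT) = e^(−0.5026) + e^(−0.9452) + e^(−2.040) + e^(−2.340) + e^(−2.999) = 0.6050 + 0.3886 + 0.1300 + 0.09633 + 0.04984 = 1.270.
⟨E⟩ = Σ Eᵢ e^(−Eᵢ/kT) / Z = (0.0771·0.6050 + 0.145·0.3886 + 0.313·0.1300 + 0.359·0.09633 + 0.460·0.04984) / 1.270 = 0.16 eV.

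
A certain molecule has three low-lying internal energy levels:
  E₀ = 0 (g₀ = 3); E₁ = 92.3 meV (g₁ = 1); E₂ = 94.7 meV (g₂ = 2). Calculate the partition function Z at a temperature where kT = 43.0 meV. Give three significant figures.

Eᵢ/kT = 0, 2.1465, 2.2023.
Z = Σ gᵢe^(−Eᵢ/kT) = 3·e^(−0) + 1·e^(−2.1465) + 2·e^(−2.2023) = 3.0000 + 0.11689 + 0.22110 = 3.3380.

Z = 3.34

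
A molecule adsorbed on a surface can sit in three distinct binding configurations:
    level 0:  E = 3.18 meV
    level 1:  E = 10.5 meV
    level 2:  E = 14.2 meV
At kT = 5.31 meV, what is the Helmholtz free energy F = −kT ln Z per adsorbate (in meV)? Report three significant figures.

Eᵢ/kT = 0.59887, 1.9774, 2.6742.
Z = Σ e^(−Eᵢ/kT) = e^(−0.59887) + e^(−1.9774) + e^(−2.6742) = 0.54943 + 0.13843 + 0.068962 = 0.75682.
F = −kT ln Z = −5.31 × ln(0.75682) = −5.31 × -0.27863 = 1.48 meV.

1.48 meV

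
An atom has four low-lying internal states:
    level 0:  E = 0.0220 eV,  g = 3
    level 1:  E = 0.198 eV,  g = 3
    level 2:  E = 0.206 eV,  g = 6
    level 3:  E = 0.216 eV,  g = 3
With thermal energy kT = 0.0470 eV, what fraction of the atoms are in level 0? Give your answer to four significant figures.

Eᵢ/kT = 0.468085, 4.21277, 4.38298, 4.59574.
Z = Σ gᵢe^(−Eᵢ/kT) = 3·e^(−0.468085) + 3·e^(−4.21277) + 6·e^(−4.38298) + 3·e^(−4.59574) = 1.87860 + 0.0444159 + 0.0749285 + 0.0302842 = 2.02823.
P₀ = g₀ e^(−E₀/kT) / Z = 1.87860/2.02823 = 0.9262.

0.9262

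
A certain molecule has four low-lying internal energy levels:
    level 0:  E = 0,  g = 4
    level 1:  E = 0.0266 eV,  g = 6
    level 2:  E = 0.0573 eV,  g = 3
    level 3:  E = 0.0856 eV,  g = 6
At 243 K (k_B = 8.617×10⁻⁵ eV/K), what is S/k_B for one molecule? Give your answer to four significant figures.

2.304

k_BT = 8.617×10⁻⁵ × 243 K = 0.0209393 eV.
Eᵢ/kT = 0, 1.27034, 2.73648, 4.08801.
Z = Σ gᵢe^(−Eᵢ/kT) = 4·e^(−0) + 6·e^(−1.27034) + 3·e^(−2.73648) + 6·e^(−4.08801) = 4.00000 + 1.68442 + 0.194394 + 0.100635 = 5.97945.
⟨E⟩ = Σ EᵢPᵢ = 0.0107968 eV.
S/k_B = ln Z + ⟨E⟩/kT = ln(5.97945) + 0.0107968/0.0209393 = 1.78833 + 0.515624 = 2.304.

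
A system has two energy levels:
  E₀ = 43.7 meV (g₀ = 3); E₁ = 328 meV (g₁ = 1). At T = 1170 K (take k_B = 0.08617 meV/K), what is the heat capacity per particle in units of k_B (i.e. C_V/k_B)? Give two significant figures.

k_BT = 0.08617 × 1170 K = 100.8 meV.
Eᵢ/kT = 0.4335, 3.254.
Z = Σ gᵢe^(−Eᵢ/kT) = 3·e^(−0.4335) + 1·e^(−3.254) = 1.945 + 0.03862 = 1.984.
⟨E⟩ = 49.23 meV, ⟨E²⟩ = 3966 meV².
C_V/k_B = (⟨E²⟩ − ⟨E⟩²)/(kT)² = (3966 − 2424)/10160 = 0.15.

0.15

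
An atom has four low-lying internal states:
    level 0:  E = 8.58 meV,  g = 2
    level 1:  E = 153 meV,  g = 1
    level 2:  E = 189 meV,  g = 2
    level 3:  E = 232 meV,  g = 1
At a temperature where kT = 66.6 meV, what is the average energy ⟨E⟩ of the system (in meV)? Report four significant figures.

Eᵢ/kT = 0.128829, 2.29730, 2.83784, 3.48348.
Z = Σ gᵢe^(−Eᵢ/kT) = 2·e^(−0.128829) + 1·e^(−2.29730) + 2·e^(−2.83784) + 1·e^(−3.48348) = 1.75825 + 0.100530 + 0.117104 + 0.0307004 = 2.00658.
⟨E⟩ = Σ Eᵢ gᵢe^(−Eᵢ/kT) / Z = (8.58·1.75825 + 153·0.100530 + 189·0.117104 + 232·0.0307004) / 2.00658 = 29.76 meV.

29.76 meV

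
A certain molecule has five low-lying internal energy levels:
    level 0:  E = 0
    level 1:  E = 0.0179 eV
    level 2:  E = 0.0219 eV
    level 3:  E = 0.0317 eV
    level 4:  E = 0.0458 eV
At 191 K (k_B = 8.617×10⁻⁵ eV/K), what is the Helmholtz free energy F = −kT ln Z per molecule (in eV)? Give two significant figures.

k_BT = 8.617×10⁻⁵ × 191 K = 0.01646 eV.
Eᵢ/kT = 0, 1.087, 1.330, 1.926, 2.783.
Z = Σ e^(−Eᵢ/kT) = e^(−0) + e^(−1.087) + e^(−1.330) + e^(−1.926) + e^(−2.783) = 1.000 + 0.3372 + 0.2645 + 0.1457 + 0.06185 = 1.809.
F = −kT ln Z = −0.01646 × ln(1.809) = −0.01646 × 0.5928 = -0.0098 eV.

-0.0098 eV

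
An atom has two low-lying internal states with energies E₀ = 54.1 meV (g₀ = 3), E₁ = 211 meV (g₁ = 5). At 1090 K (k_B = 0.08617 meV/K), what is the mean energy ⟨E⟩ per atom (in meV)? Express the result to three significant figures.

k_BT = 0.08617 × 1090 K = 93.925 meV.
Eᵢ/kT = 0.57599, 2.2465.
Z = Σ gᵢe^(−Eᵢ/kT) = 3·e^(−0.57599) + 5·e^(−2.2465) = 1.6864 + 0.52884 = 2.2152.
⟨E⟩ = Σ Eᵢ gᵢe^(−Eᵢ/kT) / Z = (54.1·1.6864 + 211·0.52884) / 2.2152 = 91.6 meV.

91.6 meV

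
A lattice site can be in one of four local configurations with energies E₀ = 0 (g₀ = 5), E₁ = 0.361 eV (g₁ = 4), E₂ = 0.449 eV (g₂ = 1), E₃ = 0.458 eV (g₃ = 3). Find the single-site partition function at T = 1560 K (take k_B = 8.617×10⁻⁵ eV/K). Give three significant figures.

Z = 5.41

k_BT = 8.617×10⁻⁵ × 1560 K = 0.13443 eV.
Eᵢ/kT = 0, 2.6854, 3.3400, 3.4070.
Z = Σ gᵢe^(−Eᵢ/kT) = 5·e^(−0) + 4·e^(−2.6854) + 1·e^(−3.3400) + 3·e^(−3.4070) = 5.0000 + 0.27278 + 0.035437 + 0.099421 = 5.4076.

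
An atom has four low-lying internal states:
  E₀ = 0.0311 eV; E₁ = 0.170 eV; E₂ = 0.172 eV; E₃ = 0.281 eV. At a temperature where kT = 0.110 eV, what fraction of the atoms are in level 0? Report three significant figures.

0.601

Eᵢ/kT = 0.28273, 1.5455, 1.5636, 2.5545.
Z = Σ e^(−Eᵢ/kT) = e^(−0.28273) + e^(−1.5455) + e^(−1.5636) + e^(−2.5545) = 0.75372 + 0.21321 + 0.20938 + 0.077731 = 1.2540.
P₀ = e^(−E₀/kT) / Z = 0.75372/1.2540 = 0.601.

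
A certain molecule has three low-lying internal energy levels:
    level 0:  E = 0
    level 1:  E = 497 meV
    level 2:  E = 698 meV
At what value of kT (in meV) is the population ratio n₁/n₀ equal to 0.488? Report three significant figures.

n₁/n₀ = exp[−(E₁−E₀)/kT] = 0.488.
⇒ (E₁−E₀)/kT = ln(1/0.488) = ln(2.0492) = 0.71745.
kT = 497 meV / 0.71745 = 693 meV.

693 meV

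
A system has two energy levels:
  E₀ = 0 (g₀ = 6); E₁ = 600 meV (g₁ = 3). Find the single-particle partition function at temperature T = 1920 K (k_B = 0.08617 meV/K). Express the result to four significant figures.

Z = 6.080

k_BT = 0.08617 × 1920 K = 165.446 meV.
Eᵢ/kT = 0, 3.62656.
Z = Σ gᵢe^(−Eᵢ/kT) = 6·e^(−0) + 3·e^(−3.62656) = 6.00000 + 0.0798227 = 6.07982.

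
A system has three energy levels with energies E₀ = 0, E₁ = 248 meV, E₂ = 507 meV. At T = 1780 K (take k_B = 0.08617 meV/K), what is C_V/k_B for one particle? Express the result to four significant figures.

k_BT = 0.08617 × 1780 K = 153.383 meV.
Eᵢ/kT = 0, 1.61687, 3.30545.
Z = Σ e^(−Eᵢ/kT) = e^(−0) + e^(−1.61687) + e^(−3.30545) = 1.00000 + 0.198519 + 0.0366827 = 1.23520.
⟨E⟩ = 54.9149 meV, ⟨E²⟩ = 17518.6 meV².
C_V/k_B = (⟨E²⟩ − ⟨E⟩²)/(kT)² = (17518.6 − 3015.65)/23526.3 = 0.6165.

0.6165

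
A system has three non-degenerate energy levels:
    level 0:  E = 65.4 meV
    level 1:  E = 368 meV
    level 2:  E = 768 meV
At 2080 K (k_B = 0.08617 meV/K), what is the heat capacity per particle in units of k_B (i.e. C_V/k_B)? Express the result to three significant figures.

0.586

k_BT = 0.08617 × 2080 K = 179.23 meV.
Eᵢ/kT = 0.36489, 2.0532, 4.2850.
Z = Σ e^(−Eᵢ/kT) = e^(−0.36489) + e^(−2.0532) + e^(−4.2850) = 0.69427 + 0.12832 + 0.013774 = 0.83636.
⟨E⟩ = 123.40 meV, ⟨E²⟩ = 34042 meV².
C_V/k_B = (⟨E²⟩ − ⟨E⟩²)/(kT)² = (34042 − 15228)/32123 = 0.586.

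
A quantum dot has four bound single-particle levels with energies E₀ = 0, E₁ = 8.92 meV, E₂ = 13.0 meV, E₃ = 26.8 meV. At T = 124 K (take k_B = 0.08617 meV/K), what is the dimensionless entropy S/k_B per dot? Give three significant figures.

k_BT = 0.08617 × 124 K = 10.685 meV.
Eᵢ/kT = 0, 0.83482, 1.2167, 2.5082.
Z = Σ e^(−Eᵢ/kT) = e^(−0) + e^(−0.83482) + e^(−1.2167) + e^(−2.5082) = 1.0000 + 0.43395 + 0.29621 + 0.081415 = 1.8116.
⟨E⟩ = Σ EᵢPᵢ = 5.4667 meV.
S/k_B = ln Z + ⟨E⟩/kT = ln(1.8116) + 5.4667/10.685 = 0.59421 + 0.51162 = 1.11.

1.11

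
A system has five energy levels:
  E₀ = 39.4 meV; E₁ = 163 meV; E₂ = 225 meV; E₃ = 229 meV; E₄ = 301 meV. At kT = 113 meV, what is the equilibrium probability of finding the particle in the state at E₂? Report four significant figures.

Eᵢ/kT = 0.348673, 1.44248, 1.99115, 2.02655, 2.66372.
Z = Σ e^(−Eᵢ/kT) = e^(−0.348673) + e^(−1.44248) + e^(−1.99115) + e^(−2.02655) + e^(−2.66372) = 0.705624 + 0.236341 + 0.136538 + 0.131789 + 0.0696885 = 1.27998.
P₂ = e^(−E₂/kT) / Z = 0.136538/1.27998 = 0.1067.

0.1067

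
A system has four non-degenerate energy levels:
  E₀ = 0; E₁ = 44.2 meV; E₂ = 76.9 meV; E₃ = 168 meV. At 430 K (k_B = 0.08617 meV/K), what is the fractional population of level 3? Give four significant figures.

0.007459

k_BT = 0.08617 × 430 K = 37.0531 meV.
Eᵢ/kT = 0, 1.19288, 2.07540, 4.53403.
Z = Σ e^(−Eᵢ/kT) = e^(−0) + e^(−1.19288) + e^(−2.07540) + e^(−4.53403) = 1.00000 + 0.303346 + 0.125506 + 0.0107373 = 1.43959.
P₃ = e^(−E₃/kT) / Z = 0.0107373/1.43959 = 0.007459.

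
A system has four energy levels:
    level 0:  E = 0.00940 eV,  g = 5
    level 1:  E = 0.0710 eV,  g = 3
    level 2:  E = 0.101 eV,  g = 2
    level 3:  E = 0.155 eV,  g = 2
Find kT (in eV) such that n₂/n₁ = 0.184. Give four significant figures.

0.02330 eV

n₂/n₁ = (g₂/g₁) exp[−(E₂−E₁)/kT] = 0.184.
⇒ (E₂−E₁)/kT = ln((2/3)/0.184) = ln(3.62319) = 1.28735.
kT = 0.0300 eV / 1.28735 = 0.02330 eV.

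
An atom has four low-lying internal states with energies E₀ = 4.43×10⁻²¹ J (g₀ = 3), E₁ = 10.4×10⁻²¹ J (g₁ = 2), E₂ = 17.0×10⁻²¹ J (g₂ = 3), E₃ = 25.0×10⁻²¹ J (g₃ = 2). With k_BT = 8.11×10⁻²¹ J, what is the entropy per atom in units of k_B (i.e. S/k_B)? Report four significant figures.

1.999

Eᵢ/kT = 0.546239, 1.28237, 2.09618, 3.08261.
Z = Σ gᵢe^(−Eᵢ/kT) = 3·e^(−0.546239) + 2·e^(−1.28237) + 3·e^(−2.09618) + 2·e^(−3.08261) = 1.73737 + 0.554758 + 0.368775 + 0.0916789 = 2.75258.
⟨E⟩ = Σ EᵢPᵢ = 8.00238 ×10⁻²¹ J.
S/k_B = ln Z + ⟨E⟩/kT = ln(2.75258) + 8.00238/8.11 = 1.01254 + 0.986730 = 1.999.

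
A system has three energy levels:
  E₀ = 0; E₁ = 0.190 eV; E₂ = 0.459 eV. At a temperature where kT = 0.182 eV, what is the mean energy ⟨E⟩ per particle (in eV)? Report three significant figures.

Eᵢ/kT = 0, 1.0440, 2.5220.
Z = Σ e^(−Eᵢ/kT) = e^(−0) + e^(−1.0440) + e^(−2.5220) = 1.0000 + 0.35204 + 0.080299 = 1.4323.
⟨E⟩ = Σ Eᵢ e^(−Eᵢ/kT) / Z = (0·1.0000 + 0.190·0.35204 + 0.459·0.080299) / 1.4323 = 0.0724 eV.

0.0724 eV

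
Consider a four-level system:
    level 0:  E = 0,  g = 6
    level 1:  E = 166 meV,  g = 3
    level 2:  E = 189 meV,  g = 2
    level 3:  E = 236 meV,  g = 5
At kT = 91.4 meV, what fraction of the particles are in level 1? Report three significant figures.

0.0685

Eᵢ/kT = 0, 1.8162, 2.0678, 2.5821.
Z = Σ gᵢe^(−Eᵢ/kT) = 6·e^(−0) + 3·e^(−1.8162) + 2·e^(−2.0678) + 5·e^(−2.5821) = 6.0000 + 0.48793 + 0.25293 + 0.37808 = 7.1189.
P₁ = g₁ e^(−E₁/kT) / Z = 0.48793/7.1189 = 0.0685.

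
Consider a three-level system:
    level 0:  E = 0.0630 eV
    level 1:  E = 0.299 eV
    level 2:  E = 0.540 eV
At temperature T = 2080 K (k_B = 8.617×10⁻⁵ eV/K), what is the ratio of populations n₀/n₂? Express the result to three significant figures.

14.3

k_BT = 8.617×10⁻⁵ × 2080 K = 0.17923 eV.
n₀/n₂ = exp[−(E₀−E₂)/kT] = exp(−(-0.4770 eV)/(0.17923 eV)) = exp(2.6614) = 14.3.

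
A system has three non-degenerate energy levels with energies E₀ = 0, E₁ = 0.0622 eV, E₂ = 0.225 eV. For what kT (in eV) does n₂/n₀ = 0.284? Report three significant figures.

n₂/n₀ = exp[−(E₂−E₀)/kT] = 0.284.
⇒ (E₂−E₀)/kT = ln(1/0.284) = ln(3.5211) = 1.2588.
kT = 0.225 eV / 1.2588 = 0.179 eV.

0.179 eV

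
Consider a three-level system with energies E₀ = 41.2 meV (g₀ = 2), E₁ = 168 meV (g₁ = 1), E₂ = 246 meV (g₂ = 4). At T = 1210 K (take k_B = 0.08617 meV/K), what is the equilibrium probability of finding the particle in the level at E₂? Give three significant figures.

0.196

k_BT = 0.08617 × 1210 K = 104.27 meV.
Eᵢ/kT = 0.39513, 1.6112, 2.3593.
Z = Σ gᵢe^(−Eᵢ/kT) = 2·e^(−0.39513) + 1·e^(−1.6112) + 4·e^(−2.3593) = 1.3472 + 0.19965 + 0.37795 = 1.9248.
P₂ = g₂ e^(−E₂/kT) / Z = 0.37795/1.9248 = 0.196.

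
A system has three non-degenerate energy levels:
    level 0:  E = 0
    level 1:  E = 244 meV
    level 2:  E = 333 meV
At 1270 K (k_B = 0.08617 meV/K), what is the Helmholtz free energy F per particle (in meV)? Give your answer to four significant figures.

k_BT = 0.08617 × 1270 K = 109.436 meV.
Eᵢ/kT = 0, 2.22961, 3.04287.
Z = Σ e^(−Eᵢ/kT) = e^(−0) + e^(−2.22961) + e^(−3.04287) = 1.00000 + 0.107570 + 0.0476978 = 1.15527.
F = −kT ln Z = −109.436 × ln(1.15527) = −109.436 × 0.144334 = -15.80 meV.

-15.80 meV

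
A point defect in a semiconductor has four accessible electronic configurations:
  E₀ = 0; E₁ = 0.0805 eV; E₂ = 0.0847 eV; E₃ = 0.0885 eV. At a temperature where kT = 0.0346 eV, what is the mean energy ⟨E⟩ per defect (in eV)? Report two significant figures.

Eᵢ/kT = 0, 2.327, 2.448, 2.558.
Z = Σ e^(−Eᵢ/kT) = e^(−0) + e^(−2.327) + e^(−2.448) + e^(−2.558) = 1.000 + 0.09759 + 0.08647 + 0.07746 = 1.262.
⟨E⟩ = Σ Eᵢ e^(−Eᵢ/kT) / Z = (0·1.000 + 0.0805·0.09759 + 0.0847·0.08647 + 0.0885·0.07746) / 1.262 = 0.017 eV.

0.017 eV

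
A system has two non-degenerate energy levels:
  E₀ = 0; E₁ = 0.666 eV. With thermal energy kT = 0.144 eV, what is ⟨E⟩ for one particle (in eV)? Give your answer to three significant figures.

0.00647 eV

Eᵢ/kT = 0, 4.6250.
Z = Σ e^(−Eᵢ/kT) = e^(−0) + e^(−4.6250) = 1.0000 + 0.0098037 = 1.0098.
⟨E⟩ = Σ Eᵢ e^(−Eᵢ/kT) / Z = (0·1.0000 + 0.666·0.0098037) / 1.0098 = 0.00647 eV.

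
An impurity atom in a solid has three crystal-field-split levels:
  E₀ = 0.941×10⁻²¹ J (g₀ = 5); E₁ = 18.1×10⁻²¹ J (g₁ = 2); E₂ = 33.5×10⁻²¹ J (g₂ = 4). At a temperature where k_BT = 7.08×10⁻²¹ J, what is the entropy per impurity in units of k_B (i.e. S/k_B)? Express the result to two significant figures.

Eᵢ/kT = 0.1329, 2.556, 4.732.
Z = Σ gᵢe^(−Eᵢ/kT) = 5·e^(−0.1329) + 2·e^(−2.556) + 4·e^(−4.732) = 4.378 + 0.1552 + 0.03524 = 4.568.
⟨E⟩ = Σ EᵢPᵢ = 1.775 ×10⁻²¹ J.
S/k_B = ln Z + ⟨E⟩/kT = ln(4.568) + 1.775/7.08 = 1.519 + 0.2507 = 1.8.

1.8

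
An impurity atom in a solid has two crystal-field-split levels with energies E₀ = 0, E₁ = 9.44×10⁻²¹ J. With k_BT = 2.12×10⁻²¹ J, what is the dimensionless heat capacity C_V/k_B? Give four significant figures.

0.2256

Eᵢ/kT = 0, 4.45283.
Z = Σ e^(−Eᵢ/kT) = e^(−0) + e^(−4.45283) = 1.00000 + 0.0116456 = 1.01165.
⟨E⟩ = 0.108668, ⟨E²⟩ = 1.02583.
C_V/k_B = (⟨E²⟩ − ⟨E⟩²)/(kT)² = (1.02583 − 0.0118087)/4.49440 = 0.2256.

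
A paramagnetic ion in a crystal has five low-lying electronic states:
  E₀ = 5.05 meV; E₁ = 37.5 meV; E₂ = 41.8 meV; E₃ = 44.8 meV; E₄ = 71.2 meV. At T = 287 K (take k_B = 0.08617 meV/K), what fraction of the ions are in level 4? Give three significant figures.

0.0391

k_BT = 0.08617 × 287 K = 24.731 meV.
Eᵢ/kT = 0.20420, 1.5163, 1.6902, 1.8115, 2.8790.
Z = Σ e^(−Eᵢ/kT) = e^(−0.20420) + e^(−1.5163) + e^(−1.6902) + e^(−1.8115) + e^(−2.8790) = 0.81530 + 0.21952 + 0.18448 + 0.16341 + 0.056191 = 1.4389.
P₄ = e^(−E₄/kT) / Z = 0.056191/1.4389 = 0.0391.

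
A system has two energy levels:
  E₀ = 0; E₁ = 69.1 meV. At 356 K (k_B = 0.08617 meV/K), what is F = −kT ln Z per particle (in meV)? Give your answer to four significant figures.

k_BT = 0.08617 × 356 K = 30.6765 meV.
Eᵢ/kT = 0, 2.25254.
Z = Σ e^(−Eᵢ/kT) = e^(−0) + e^(−2.25254) = 1.00000 + 0.105132 = 1.10513.
F = −kT ln Z = −30.6765 × ln(1.10513) = −30.6765 × 0.0999630 = -3.067 meV.

-3.067 meV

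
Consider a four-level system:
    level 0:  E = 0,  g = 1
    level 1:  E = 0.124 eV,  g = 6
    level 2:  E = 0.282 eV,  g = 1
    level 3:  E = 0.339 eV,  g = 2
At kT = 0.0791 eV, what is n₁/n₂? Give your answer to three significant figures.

n₁/n₂ = (g₁/g₂) exp[−(E₁−E₂)/kT] = (6/1) × exp(−(-0.158 eV)/(0.0791 eV)) = (6/1) × exp(1.9975) = 44.2.

44.2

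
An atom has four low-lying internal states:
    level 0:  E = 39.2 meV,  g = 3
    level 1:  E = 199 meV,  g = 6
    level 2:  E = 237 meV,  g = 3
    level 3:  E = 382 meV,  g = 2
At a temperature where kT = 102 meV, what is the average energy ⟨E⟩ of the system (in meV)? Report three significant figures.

104 meV

Eᵢ/kT = 0.38431, 1.9510, 2.3235, 3.7451.
Z = Σ gᵢe^(−Eᵢ/kT) = 3·e^(−0.38431) + 6·e^(−1.9510) + 3·e^(−2.3235) + 2·e^(−3.7451) = 2.0428 + 0.85279 + 0.29379 + 0.047267 = 3.2366.
⟨E⟩ = Σ Eᵢ gᵢe^(−Eᵢ/kT) / Z = (39.2·2.0428 + 199·0.85279 + 237·0.29379 + 382·0.047267) / 3.2366 = 104 meV.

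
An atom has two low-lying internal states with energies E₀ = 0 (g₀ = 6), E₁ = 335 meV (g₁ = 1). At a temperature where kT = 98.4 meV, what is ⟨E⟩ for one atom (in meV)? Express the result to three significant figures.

1.84 meV

Eᵢ/kT = 0, 3.4045.
Z = Σ gᵢe^(−Eᵢ/kT) = 6·e^(−0) + 1·e^(−3.4045) = 6.0000 + 0.033223 = 6.0332.
⟨E⟩ = Σ Eᵢ gᵢe^(−Eᵢ/kT) / Z = (0·6.0000 + 335·0.033223) / 6.0332 = 1.84 meV.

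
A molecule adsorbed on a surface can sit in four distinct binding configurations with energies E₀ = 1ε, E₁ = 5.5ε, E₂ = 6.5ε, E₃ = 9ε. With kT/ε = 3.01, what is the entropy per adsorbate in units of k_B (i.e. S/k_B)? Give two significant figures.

Eᵢ/kT = 0.3322, 1.827, 2.159, 2.990.
Z = Σ e^(−Eᵢ/kT) = e^(−0.3322) + e^(−1.827) + e^(−2.159) + e^(−2.990) = 0.7173 + 0.1609 + 0.1154 + 0.05029 = 1.044.
⟨E⟩ = Σ EᵢPᵢ = 2.687 ε.
S/k_B = ln Z + ⟨E⟩/kT = ln(1.044) + 2.687/3.01 = 0.04306 + 0.8927 = 0.94.

0.94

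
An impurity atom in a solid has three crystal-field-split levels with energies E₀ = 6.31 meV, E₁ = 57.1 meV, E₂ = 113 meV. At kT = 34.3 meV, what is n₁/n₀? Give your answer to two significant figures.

n₁/n₀ = exp[−(E₁−E₀)/kT] = exp(−(50.79 meV)/(34.3 meV)) = exp(-1.481) = 0.23.

0.23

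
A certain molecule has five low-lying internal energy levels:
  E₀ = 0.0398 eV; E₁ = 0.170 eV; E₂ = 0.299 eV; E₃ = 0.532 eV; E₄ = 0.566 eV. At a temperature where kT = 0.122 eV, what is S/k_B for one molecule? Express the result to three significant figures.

Eᵢ/kT = 0.32623, 1.3934, 2.4508, 4.3607, 4.6393.
Z = Σ e^(−Eᵢ/kT) = e^(−0.32623) + e^(−1.3934) + e^(−2.4508) + e^(−4.3607) + e^(−4.6393) = 0.72164 + 0.24823 + 0.086225 + 0.012769 + 0.0096645 = 1.0785.
⟨E⟩ = Σ EᵢPᵢ = 0.10103 eV.
S/k_B = ln Z + ⟨E⟩/kT = ln(1.0785) + 0.10103/0.122 = 0.075571 + 0.82811 = 0.904.

0.904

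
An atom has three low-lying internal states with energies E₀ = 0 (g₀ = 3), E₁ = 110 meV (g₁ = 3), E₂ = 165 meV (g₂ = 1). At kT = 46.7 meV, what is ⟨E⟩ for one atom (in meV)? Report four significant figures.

10.90 meV

Eᵢ/kT = 0, 2.35546, 3.53319.
Z = Σ gᵢe^(−Eᵢ/kT) = 3·e^(−0) + 3·e^(−2.35546) + 1·e^(−3.53319) = 3.00000 + 0.284550 + 0.0292116 = 3.31376.
⟨E⟩ = Σ Eᵢ gᵢe^(−Eᵢ/kT) / Z = (0·3.00000 + 110·0.284550 + 165·0.0292116) / 3.31376 = 10.90 meV.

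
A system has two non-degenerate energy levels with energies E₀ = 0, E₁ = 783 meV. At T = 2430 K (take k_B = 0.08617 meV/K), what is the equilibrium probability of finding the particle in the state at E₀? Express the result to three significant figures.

k_BT = 0.08617 × 2430 K = 209.39 meV.
Eᵢ/kT = 0, 3.7394.
Z = Σ e^(−Eᵢ/kT) = e^(−0) + e^(−3.7394) = 1.0000 + 0.023768 = 1.0238.
P₀ = e^(−E₀/kT) / Z = 1.0000/1.0238 = 0.977.

0.977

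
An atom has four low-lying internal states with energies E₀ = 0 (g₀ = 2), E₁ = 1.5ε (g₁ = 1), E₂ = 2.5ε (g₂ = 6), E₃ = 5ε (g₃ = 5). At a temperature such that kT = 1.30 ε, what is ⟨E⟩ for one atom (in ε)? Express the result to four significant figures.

Eᵢ/kT = 0, 1.15385, 1.92308, 3.84615.
Z = Σ gᵢe^(−Eᵢ/kT) = 2·e^(−0) + 1·e^(−1.15385) + 6·e^(−1.92308) + 5·e^(−3.84615) = 2.00000 + 0.315420 + 0.876937 + 0.106809 = 3.29917.
⟨E⟩ = Σ Eᵢ gᵢe^(−Eᵢ/kT) / Z = (0·2.00000 + 1.5·0.315420 + 2.5·0.876937 + 5·0.106809) / 3.29917 = 0.9698 ε.

0.9698 ε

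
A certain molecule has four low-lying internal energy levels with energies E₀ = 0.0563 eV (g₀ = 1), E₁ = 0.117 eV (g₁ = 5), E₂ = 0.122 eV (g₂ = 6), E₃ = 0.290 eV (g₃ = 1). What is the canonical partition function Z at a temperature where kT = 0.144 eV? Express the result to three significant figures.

Eᵢ/kT = 0.39097, 0.81250, 0.84722, 2.0139.
Z = Σ gᵢe^(−Eᵢ/kT) = 1·e^(−0.39097) + 5·e^(−0.81250) + 6·e^(−0.84722) + 1·e^(−2.0139) = 0.67640 + 2.2187 + 2.5716 + 0.13347 = 5.6002.

Z = 5.60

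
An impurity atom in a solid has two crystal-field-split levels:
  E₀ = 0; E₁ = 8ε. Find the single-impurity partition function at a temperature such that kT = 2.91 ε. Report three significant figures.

Z = 1.06

Eᵢ/kT = 0, 2.7491.
Z = Σ e^(−Eᵢ/kT) = e^(−0) + e^(−2.7491) = 1.0000 + 0.063985 = 1.0640.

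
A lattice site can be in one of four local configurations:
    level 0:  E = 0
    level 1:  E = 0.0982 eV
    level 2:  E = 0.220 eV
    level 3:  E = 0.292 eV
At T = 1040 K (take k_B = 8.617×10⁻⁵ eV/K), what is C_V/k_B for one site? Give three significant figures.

k_BT = 8.617×10⁻⁵ × 1040 K = 0.089617 eV.
Eᵢ/kT = 0, 1.0958, 2.4549, 3.2583.
Z = Σ e^(−Eᵢ/kT) = e^(−0) + e^(−1.0958) + e^(−2.4549) + e^(−3.2583) = 1.0000 + 0.33427 + 0.085872 + 0.038454 = 1.4586.
⟨E⟩ = 0.043155 eV, ⟨E²⟩ = 0.0073073 eV².
C_V/k_B = (⟨E²⟩ − ⟨E⟩²)/(kT)² = (0.0073073 − 0.0018624)/0.0080312 = 0.678.

0.678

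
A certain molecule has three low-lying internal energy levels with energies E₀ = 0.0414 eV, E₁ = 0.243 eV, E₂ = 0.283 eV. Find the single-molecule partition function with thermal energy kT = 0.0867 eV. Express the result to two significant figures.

Eᵢ/kT = 0.4775, 2.803, 3.264.
Z = Σ e^(−Eᵢ/kT) = e^(−0.4775) + e^(−2.803) + e^(−3.264) = 0.6203 + 0.06063 + 0.03824 = 0.7192.

Z = 0.72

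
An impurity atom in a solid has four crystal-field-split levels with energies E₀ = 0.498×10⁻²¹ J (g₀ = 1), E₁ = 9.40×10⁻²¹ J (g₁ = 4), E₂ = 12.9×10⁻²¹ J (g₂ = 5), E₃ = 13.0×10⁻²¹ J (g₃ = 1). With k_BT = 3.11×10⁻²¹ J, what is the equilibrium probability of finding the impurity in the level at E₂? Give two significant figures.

Eᵢ/kT = 0.1601, 3.023, 4.148, 4.180.
Z = Σ gᵢe^(−Eᵢ/kT) = 1·e^(−0.1601) + 4·e^(−3.023) + 5·e^(−4.148) + 1·e^(−4.180) = 0.8521 + 0.1946 + 0.07898 + 0.01530 = 1.141.
P₂ = g₂ e^(−E₂/kT) / Z = 0.07898/1.141 = 0.069.

0.069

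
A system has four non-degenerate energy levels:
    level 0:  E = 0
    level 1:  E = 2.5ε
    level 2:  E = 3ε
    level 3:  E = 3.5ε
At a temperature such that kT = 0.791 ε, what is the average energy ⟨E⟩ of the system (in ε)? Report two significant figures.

0.20 ε

Eᵢ/kT = 0, 3.161, 3.793, 4.425.
Z = Σ e^(−Eᵢ/kT) = e^(−0) + e^(−3.161) + e^(−3.793) + e^(−4.425) = 1.000 + 0.04238 + 0.02253 + 0.01197 = 1.077.
⟨E⟩ = Σ Eᵢ e^(−Eᵢ/kT) / Z = (0·1.000 + 2.5·0.04238 + 3·0.02253 + 3.5·0.01197) / 1.077 = 0.20 ε.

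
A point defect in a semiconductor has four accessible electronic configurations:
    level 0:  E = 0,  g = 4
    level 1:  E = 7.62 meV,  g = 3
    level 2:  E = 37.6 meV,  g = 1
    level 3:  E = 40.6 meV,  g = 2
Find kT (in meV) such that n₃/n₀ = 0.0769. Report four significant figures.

n₃/n₀ = (g₃/g₀) exp[−(E₃−E₀)/kT] = 0.0769.
⇒ (E₃−E₀)/kT = ln((2/4)/0.0769) = ln(6.50195) = 1.87210.
kT = 40.6 meV / 1.87210 = 21.69 meV.

21.69 meV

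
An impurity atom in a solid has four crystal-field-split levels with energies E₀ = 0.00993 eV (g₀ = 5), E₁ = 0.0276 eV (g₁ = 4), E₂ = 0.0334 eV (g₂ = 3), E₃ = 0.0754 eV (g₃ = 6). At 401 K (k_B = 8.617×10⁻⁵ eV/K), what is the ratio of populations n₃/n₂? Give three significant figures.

0.593

k_BT = 8.617×10⁻⁵ × 401 K = 0.034554 eV.
n₃/n₂ = (g₃/g₂) exp[−(E₃−E₂)/kT] = (6/3) × exp(−(0.0420 eV)/(0.034554 eV)) = (6/3) × exp(-1.2155) = 0.593.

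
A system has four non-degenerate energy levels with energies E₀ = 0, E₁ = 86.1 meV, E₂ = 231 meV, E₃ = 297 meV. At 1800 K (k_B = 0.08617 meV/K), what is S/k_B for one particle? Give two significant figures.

k_BT = 0.08617 × 1800 K = 155.1 meV.
Eᵢ/kT = 0, 0.5551, 1.489, 1.915.
Z = Σ e^(−Eᵢ/kT) = e^(−0) + e^(−0.5551) + e^(−1.489) + e^(−1.915) = 1.000 + 0.5740 + 0.2256 + 0.1473 = 1.947.
⟨E⟩ = Σ EᵢPᵢ = 74.62 meV.
S/k_B = ln Z + ⟨E⟩/kT = ln(1.947) + 74.62/155.1 = 0.6663 + 0.4811 = 1.1.

1.1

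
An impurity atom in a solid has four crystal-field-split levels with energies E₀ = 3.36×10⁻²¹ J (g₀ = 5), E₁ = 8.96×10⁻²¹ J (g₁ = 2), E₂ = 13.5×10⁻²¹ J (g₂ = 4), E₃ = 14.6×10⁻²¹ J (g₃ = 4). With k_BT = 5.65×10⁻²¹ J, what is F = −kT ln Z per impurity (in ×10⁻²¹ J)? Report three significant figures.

Eᵢ/kT = 0.59469, 1.5858, 2.3894, 2.5841.
Z = Σ gᵢe^(−Eᵢ/kT) = 5·e^(−0.59469) + 2·e^(−1.5858) + 4·e^(−2.3894) + 4·e^(−2.5841) = 2.7587 + 0.40957 + 0.36674 + 0.30186 = 3.8369.
F = −kT ln Z = −5.65 × ln(3.8369) = −5.65 × 1.3447 = -7.60 ×10⁻²¹ J.

-7.60 ×10⁻²¹ J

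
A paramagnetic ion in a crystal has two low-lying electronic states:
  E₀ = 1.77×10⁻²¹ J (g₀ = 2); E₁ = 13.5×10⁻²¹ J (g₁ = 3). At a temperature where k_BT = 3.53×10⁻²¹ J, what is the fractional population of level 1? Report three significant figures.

0.0513

Eᵢ/kT = 0.50142, 3.8244.
Z = Σ gᵢe^(−Eᵢ/kT) = 2·e^(−0.50142) + 3·e^(−3.8244) = 1.2113 + 0.065495 = 1.2768.
P₁ = g₁ e^(−E₁/kT) / Z = 0.065495/1.2768 = 0.0513.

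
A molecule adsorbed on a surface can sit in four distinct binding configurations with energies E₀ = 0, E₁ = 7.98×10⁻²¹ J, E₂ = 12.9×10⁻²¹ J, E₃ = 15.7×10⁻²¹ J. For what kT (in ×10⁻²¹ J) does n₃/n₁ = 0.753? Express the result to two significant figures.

n₃/n₁ = exp[−(E₃−E₁)/kT] = 0.753.
⇒ (E₃−E₁)/kT = ln(1/0.753) = ln(1.328) = 0.2837.
kT = 7.72 ×10⁻²¹ J / 0.2837 = 27 ×10⁻²¹ J.

27 ×10⁻²¹ J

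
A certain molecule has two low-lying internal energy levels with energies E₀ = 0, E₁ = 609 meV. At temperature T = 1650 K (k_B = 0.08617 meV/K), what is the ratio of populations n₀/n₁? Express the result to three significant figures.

72.5

k_BT = 0.08617 × 1650 K = 142.18 meV.
n₀/n₁ = exp[−(E₀−E₁)/kT] = exp(−(-609 meV)/(142.18 meV)) = exp(4.2833) = 72.5.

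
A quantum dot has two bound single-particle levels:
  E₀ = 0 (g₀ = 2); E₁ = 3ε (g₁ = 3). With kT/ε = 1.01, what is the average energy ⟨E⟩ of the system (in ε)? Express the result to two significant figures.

0.21 ε

Eᵢ/kT = 0, 2.970.
Z = Σ gᵢe^(−Eᵢ/kT) = 2·e^(−0) + 3·e^(−2.970) = 2.000 + 0.1539 = 2.154.
⟨E⟩ = Σ Eᵢ gᵢe^(−Eᵢ/kT) / Z = (0·2.000 + 3·0.1539) / 2.154 = 0.21 ε.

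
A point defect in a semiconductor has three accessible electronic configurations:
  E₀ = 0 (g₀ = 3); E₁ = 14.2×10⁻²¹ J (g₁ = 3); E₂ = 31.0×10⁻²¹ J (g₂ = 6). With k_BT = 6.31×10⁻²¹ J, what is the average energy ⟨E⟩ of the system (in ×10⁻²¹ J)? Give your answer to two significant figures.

Eᵢ/kT = 0, 2.250, 4.913.
Z = Σ gᵢe^(−Eᵢ/kT) = 3·e^(−0) + 3·e^(−2.250) + 6·e^(−4.913) = 3.000 + 0.3162 + 0.04410 = 3.360.
⟨E⟩ = Σ Eᵢ gᵢe^(−Eᵢ/kT) / Z = (0·3.000 + 14.2·0.3162 + 31.0·0.04410) / 3.360 = 1.7 ×10⁻²¹ J.

1.7 ×10⁻²¹ J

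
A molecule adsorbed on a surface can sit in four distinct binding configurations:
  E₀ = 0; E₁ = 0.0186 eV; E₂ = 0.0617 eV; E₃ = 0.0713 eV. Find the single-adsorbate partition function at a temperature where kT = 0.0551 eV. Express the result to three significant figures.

Eᵢ/kT = 0, 0.33757, 1.1198, 1.2940.
Z = Σ e^(−Eᵢ/kT) = e^(−0) + e^(−0.33757) + e^(−1.1198) + e^(−1.2940) = 1.0000 + 0.71350 + 0.32635 + 0.27417 = 2.3140.

Z = 2.31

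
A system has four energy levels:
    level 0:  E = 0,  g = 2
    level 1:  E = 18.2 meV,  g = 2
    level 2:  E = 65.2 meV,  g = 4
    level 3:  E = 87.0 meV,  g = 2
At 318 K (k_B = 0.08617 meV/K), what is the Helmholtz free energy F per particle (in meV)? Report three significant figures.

-34.2 meV

k_BT = 0.08617 × 318 K = 27.402 meV.
Eᵢ/kT = 0, 0.66419, 2.3794, 3.1750.
Z = Σ gᵢe^(−Eᵢ/kT) = 2·e^(−0) + 2·e^(−0.66419) + 4·e^(−2.3794) + 2·e^(−3.1750) = 2.0000 + 1.0294 + 0.37042 + 0.083588 = 3.4834.
F = −kT ln Z = −27.402 × ln(3.4834) = −27.402 × 1.2480 = -34.2 meV.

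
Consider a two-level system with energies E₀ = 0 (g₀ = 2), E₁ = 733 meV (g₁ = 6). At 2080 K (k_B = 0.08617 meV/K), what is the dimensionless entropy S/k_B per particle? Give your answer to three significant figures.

k_BT = 0.08617 × 2080 K = 179.23 meV.
Eᵢ/kT = 0, 4.0897.
Z = Σ gᵢe^(−Eᵢ/kT) = 2·e^(−0) + 6·e^(−4.0897) = 2.0000 + 0.10047 = 2.1005.
⟨E⟩ = Σ EᵢPᵢ = 35.060 meV.
S/k_B = ln Z + ⟨E⟩/kT = ln(2.1005) + 35.060/179.23 = 0.74218 + 0.19561 = 0.938.

0.938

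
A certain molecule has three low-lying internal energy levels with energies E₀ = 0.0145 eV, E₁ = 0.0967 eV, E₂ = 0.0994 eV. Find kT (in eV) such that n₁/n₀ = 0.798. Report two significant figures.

n₁/n₀ = exp[−(E₁−E₀)/kT] = 0.798.
⇒ (E₁−E₀)/kT = ln(1/0.798) = ln(1.253) = 0.2255.
kT = 0.0822 eV / 0.2255 = 0.36 eV.

0.36 eV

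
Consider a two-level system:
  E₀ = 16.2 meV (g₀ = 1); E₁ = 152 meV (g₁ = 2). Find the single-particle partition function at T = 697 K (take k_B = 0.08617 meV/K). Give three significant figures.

k_BT = 0.08617 × 697 K = 60.060 meV.
Eᵢ/kT = 0.26973, 2.5308.
Z = Σ gᵢe^(−Eᵢ/kT) = 1·e^(−0.26973) + 2·e^(−2.5308) = 0.76359 + 0.15919 = 0.92278.

Z = 0.923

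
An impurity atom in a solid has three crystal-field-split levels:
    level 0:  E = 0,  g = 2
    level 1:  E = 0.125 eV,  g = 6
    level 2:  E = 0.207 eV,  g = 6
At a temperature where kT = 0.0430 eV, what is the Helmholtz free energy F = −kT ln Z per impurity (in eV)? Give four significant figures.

Eᵢ/kT = 0, 2.90698, 4.81395.
Z = Σ gᵢe^(−Eᵢ/kT) = 2·e^(−0) + 6·e^(−2.90698) + 6·e^(−4.81395) = 2.00000 + 0.327843 + 0.0486944 = 2.37654.
F = −kT ln Z = −0.0430 × ln(2.37654) = −0.0430 × 0.865646 = -0.03722 eV.

-0.03722 eV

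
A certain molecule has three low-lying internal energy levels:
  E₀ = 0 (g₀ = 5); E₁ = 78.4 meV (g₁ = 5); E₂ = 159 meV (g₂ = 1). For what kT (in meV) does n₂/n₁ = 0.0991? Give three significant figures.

115 meV

n₂/n₁ = (g₂/g₁) exp[−(E₂−E₁)/kT] = 0.0991.
⇒ (E₂−E₁)/kT = ln((1/5)/0.0991) = ln(2.0182) = 0.70221.
kT = 80.6 meV / 0.70221 = 115 meV.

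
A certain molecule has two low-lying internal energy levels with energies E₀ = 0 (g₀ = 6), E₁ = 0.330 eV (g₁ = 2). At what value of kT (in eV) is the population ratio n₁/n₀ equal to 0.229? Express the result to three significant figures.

0.879 eV

n₁/n₀ = (g₁/g₀) exp[−(E₁−E₀)/kT] = 0.229.
⇒ (E₁−E₀)/kT = ln((2/6)/0.229) = ln(1.4556) = 0.37542.
kT = 0.330 eV / 0.37542 = 0.879 eV.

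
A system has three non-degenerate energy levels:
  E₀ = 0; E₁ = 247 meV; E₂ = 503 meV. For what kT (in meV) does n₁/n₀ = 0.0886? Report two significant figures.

n₁/n₀ = exp[−(E₁−E₀)/kT] = 0.0886.
⇒ (E₁−E₀)/kT = ln(1/0.0886) = ln(11.29) = 2.424.
kT = 247 meV / 2.424 = 100 meV.

100 meV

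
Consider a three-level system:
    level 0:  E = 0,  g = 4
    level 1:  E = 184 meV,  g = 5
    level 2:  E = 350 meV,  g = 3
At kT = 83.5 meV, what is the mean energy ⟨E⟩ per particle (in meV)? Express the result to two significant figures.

Eᵢ/kT = 0, 2.204, 4.192.
Z = Σ gᵢe^(−Eᵢ/kT) = 4·e^(−0) + 5·e^(−2.204) + 3·e^(−4.192) = 4.000 + 0.5518 + 0.04535 = 4.597.
⟨E⟩ = Σ Eᵢ gᵢe^(−Eᵢ/kT) / Z = (0·4.000 + 184·0.5518 + 350·0.04535) / 4.597 = 26 meV.

26 meV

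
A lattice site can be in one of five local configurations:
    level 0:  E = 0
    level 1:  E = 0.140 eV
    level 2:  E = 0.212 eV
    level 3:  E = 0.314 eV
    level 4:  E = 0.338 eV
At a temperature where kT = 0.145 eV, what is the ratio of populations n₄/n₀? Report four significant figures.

n₄/n₀ = exp[−(E₄−E₀)/kT] = exp(−(0.338 eV)/(0.145 eV)) = exp(-2.33103) = 0.09720.

0.09720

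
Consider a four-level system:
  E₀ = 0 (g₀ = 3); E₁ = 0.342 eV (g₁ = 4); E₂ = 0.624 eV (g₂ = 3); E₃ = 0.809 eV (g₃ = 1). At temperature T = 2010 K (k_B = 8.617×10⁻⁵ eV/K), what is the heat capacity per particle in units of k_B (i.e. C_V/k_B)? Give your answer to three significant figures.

0.786

k_BT = 8.617×10⁻⁵ × 2010 K = 0.17320 eV.
Eᵢ/kT = 0, 1.9746, 3.6028, 4.6709.
Z = Σ gᵢe^(−Eᵢ/kT) = 3·e^(−0) + 4·e^(−1.9746) + 3·e^(−3.6028) + 1·e^(−4.6709) = 3.0000 + 0.55527 + 0.081742 + 0.0093638 = 3.6464.
⟨E⟩ = 0.068145 eV, ⟨E²⟩ = 0.028221 eV².
C_V/k_B = (⟨E²⟩ − ⟨E⟩²)/(kT)² = (0.028221 − 0.0046437)/0.029998 = 0.786.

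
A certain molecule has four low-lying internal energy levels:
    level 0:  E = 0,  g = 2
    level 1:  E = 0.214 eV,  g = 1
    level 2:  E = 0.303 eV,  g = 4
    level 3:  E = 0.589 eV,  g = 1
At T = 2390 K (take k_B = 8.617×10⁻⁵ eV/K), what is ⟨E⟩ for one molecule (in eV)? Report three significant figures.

k_BT = 8.617×10⁻⁵ × 2390 K = 0.20595 eV.
Eᵢ/kT = 0, 1.0391, 1.4712, 2.8599.
Z = Σ gᵢe^(−Eᵢ/kT) = 2·e^(−0) + 1·e^(−1.0391) + 4·e^(−1.4712) + 1·e^(−2.8599) = 2.0000 + 0.35377 + 0.91860 + 0.057274 = 3.3296.
⟨E⟩ = Σ Eᵢ gᵢe^(−Eᵢ/kT) / Z = (0·2.0000 + 0.214·0.35377 + 0.303·0.91860 + 0.589·0.057274) / 3.3296 = 0.116 eV.

0.116 eV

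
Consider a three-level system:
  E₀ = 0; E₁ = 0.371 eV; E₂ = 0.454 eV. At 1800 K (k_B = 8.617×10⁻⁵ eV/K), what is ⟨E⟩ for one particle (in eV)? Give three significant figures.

k_BT = 8.617×10⁻⁵ × 1800 K = 0.15511 eV.
Eᵢ/kT = 0, 2.3919, 2.9270.
Z = Σ e^(−Eᵢ/kT) = e^(−0) + e^(−2.3919) + e^(−2.9270) = 1.0000 + 0.091456 + 0.053557 = 1.1450.
⟨E⟩ = Σ Eᵢ e^(−Eᵢ/kT) / Z = (0·1.0000 + 0.371·0.091456 + 0.454·0.053557) / 1.1450 = 0.0509 eV.

0.0509 eV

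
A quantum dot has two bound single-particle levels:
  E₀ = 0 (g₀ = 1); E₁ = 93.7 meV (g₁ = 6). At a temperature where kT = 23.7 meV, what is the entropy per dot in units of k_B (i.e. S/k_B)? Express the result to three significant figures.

Eᵢ/kT = 0, 3.9536.
Z = Σ gᵢe^(−Eᵢ/kT) = 1·e^(−0) + 6·e^(−3.9536) = 1.0000 + 0.11511 = 1.1151.
⟨E⟩ = Σ EᵢPᵢ = 9.6725 meV.
S/k_B = ln Z + ⟨E⟩/kT = ln(1.1151) + 9.6725/23.7 = 0.10894 + 0.40812 = 0.517.

0.517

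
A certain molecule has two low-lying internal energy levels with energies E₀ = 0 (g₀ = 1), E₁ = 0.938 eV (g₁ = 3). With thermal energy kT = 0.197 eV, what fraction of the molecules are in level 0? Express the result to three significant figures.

Eᵢ/kT = 0, 4.7614.
Z = Σ gᵢe^(−Eᵢ/kT) = 1·e^(−0) + 3·e^(−4.7614) = 1.0000 + 0.025661 = 1.0257.
P₀ = g₀ e^(−E₀/kT) / Z = 1.0000/1.0257 = 0.975.

0.975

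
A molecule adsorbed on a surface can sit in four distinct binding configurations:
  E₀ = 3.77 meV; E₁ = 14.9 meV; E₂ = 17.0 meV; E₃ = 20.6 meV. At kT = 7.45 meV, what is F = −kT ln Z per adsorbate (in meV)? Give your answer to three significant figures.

0.758 meV

Eᵢ/kT = 0.50604, 2.0000, 2.2819, 2.7651.
Z = Σ e^(−Eᵢ/kT) = e^(−0.50604) + e^(−2.0000) + e^(−2.2819) + e^(−2.7651) = 0.60288 + 0.13534 + 0.10209 + 0.062970 = 0.90328.
F = −kT ln Z = −7.45 × ln(0.90328) = −7.45 × -0.10172 = 0.758 meV.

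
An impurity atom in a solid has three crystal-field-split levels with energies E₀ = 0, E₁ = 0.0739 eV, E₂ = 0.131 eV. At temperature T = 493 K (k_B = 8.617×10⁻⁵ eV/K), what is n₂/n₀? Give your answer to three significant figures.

0.0458

k_BT = 8.617×10⁻⁵ × 493 K = 0.042482 eV.
n₂/n₀ = exp[−(E₂−E₀)/kT] = exp(−(0.131 eV)/(0.042482 eV)) = exp(-3.0837) = 0.0458.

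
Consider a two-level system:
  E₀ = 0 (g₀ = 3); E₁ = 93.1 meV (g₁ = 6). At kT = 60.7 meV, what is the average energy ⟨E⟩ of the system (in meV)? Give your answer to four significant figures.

Eᵢ/kT = 0, 1.53377.
Z = Σ gᵢe^(−Eᵢ/kT) = 3·e^(−0) + 6·e^(−1.53377) = 3.00000 + 1.29433 = 4.29433.
⟨E⟩ = Σ Eᵢ gᵢe^(−Eᵢ/kT) / Z = (0·3.00000 + 93.1·1.29433) / 4.29433 = 28.06 meV.

28.06 meV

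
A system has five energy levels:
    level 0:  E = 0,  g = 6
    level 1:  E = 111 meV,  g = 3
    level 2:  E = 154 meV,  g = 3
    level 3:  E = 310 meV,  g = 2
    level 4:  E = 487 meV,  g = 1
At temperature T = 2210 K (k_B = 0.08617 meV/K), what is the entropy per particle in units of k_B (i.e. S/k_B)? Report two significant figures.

2.6

k_BT = 0.08617 × 2210 K = 190.4 meV.
Eᵢ/kT = 0, 0.5830, 0.8088, 1.628, 2.558.
Z = Σ gᵢe^(−Eᵢ/kT) = 6·e^(−0) + 3·e^(−0.5830) + 3·e^(−0.8088) + 2·e^(−1.628) + 1·e^(−2.558) = 6.000 + 1.675 + 1.336 + 0.3926 + 0.07746 = 9.481.
⟨E⟩ = Σ EᵢPᵢ = 58.13 meV.
S/k_B = ln Z + ⟨E⟩/kT = ln(9.481) + 58.13/190.4 = 2.249 + 0.3053 = 2.6.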